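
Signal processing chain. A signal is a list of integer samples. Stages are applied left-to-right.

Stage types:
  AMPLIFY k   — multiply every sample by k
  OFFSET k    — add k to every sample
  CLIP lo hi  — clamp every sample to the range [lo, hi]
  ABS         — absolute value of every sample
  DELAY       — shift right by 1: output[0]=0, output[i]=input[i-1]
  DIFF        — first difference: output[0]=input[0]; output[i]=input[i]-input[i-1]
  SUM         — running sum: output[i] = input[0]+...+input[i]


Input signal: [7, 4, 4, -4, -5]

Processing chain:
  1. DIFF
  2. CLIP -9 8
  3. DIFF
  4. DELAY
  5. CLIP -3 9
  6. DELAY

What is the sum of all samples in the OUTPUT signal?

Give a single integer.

Input: [7, 4, 4, -4, -5]
Stage 1 (DIFF): s[0]=7, 4-7=-3, 4-4=0, -4-4=-8, -5--4=-1 -> [7, -3, 0, -8, -1]
Stage 2 (CLIP -9 8): clip(7,-9,8)=7, clip(-3,-9,8)=-3, clip(0,-9,8)=0, clip(-8,-9,8)=-8, clip(-1,-9,8)=-1 -> [7, -3, 0, -8, -1]
Stage 3 (DIFF): s[0]=7, -3-7=-10, 0--3=3, -8-0=-8, -1--8=7 -> [7, -10, 3, -8, 7]
Stage 4 (DELAY): [0, 7, -10, 3, -8] = [0, 7, -10, 3, -8] -> [0, 7, -10, 3, -8]
Stage 5 (CLIP -3 9): clip(0,-3,9)=0, clip(7,-3,9)=7, clip(-10,-3,9)=-3, clip(3,-3,9)=3, clip(-8,-3,9)=-3 -> [0, 7, -3, 3, -3]
Stage 6 (DELAY): [0, 0, 7, -3, 3] = [0, 0, 7, -3, 3] -> [0, 0, 7, -3, 3]
Output sum: 7

Answer: 7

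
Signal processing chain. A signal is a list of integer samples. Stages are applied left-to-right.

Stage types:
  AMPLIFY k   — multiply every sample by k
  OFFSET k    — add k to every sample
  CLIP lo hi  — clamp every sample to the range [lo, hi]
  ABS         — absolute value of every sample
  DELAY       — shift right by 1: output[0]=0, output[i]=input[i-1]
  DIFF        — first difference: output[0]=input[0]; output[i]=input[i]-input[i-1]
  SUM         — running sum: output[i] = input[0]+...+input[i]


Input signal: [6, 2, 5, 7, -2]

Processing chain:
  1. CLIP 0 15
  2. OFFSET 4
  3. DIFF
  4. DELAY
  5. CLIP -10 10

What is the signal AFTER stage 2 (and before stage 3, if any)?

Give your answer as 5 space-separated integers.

Answer: 10 6 9 11 4

Derivation:
Input: [6, 2, 5, 7, -2]
Stage 1 (CLIP 0 15): clip(6,0,15)=6, clip(2,0,15)=2, clip(5,0,15)=5, clip(7,0,15)=7, clip(-2,0,15)=0 -> [6, 2, 5, 7, 0]
Stage 2 (OFFSET 4): 6+4=10, 2+4=6, 5+4=9, 7+4=11, 0+4=4 -> [10, 6, 9, 11, 4]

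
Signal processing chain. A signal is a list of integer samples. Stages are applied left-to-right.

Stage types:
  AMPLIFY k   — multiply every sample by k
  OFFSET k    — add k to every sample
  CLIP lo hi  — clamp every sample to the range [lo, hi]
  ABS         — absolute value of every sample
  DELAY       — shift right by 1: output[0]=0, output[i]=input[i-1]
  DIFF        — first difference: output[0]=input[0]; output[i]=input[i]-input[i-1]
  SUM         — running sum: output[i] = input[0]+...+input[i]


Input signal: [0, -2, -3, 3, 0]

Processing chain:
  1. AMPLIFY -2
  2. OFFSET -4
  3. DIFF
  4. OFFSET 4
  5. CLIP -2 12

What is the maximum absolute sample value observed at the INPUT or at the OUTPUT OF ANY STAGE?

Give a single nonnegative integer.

Answer: 12

Derivation:
Input: [0, -2, -3, 3, 0] (max |s|=3)
Stage 1 (AMPLIFY -2): 0*-2=0, -2*-2=4, -3*-2=6, 3*-2=-6, 0*-2=0 -> [0, 4, 6, -6, 0] (max |s|=6)
Stage 2 (OFFSET -4): 0+-4=-4, 4+-4=0, 6+-4=2, -6+-4=-10, 0+-4=-4 -> [-4, 0, 2, -10, -4] (max |s|=10)
Stage 3 (DIFF): s[0]=-4, 0--4=4, 2-0=2, -10-2=-12, -4--10=6 -> [-4, 4, 2, -12, 6] (max |s|=12)
Stage 4 (OFFSET 4): -4+4=0, 4+4=8, 2+4=6, -12+4=-8, 6+4=10 -> [0, 8, 6, -8, 10] (max |s|=10)
Stage 5 (CLIP -2 12): clip(0,-2,12)=0, clip(8,-2,12)=8, clip(6,-2,12)=6, clip(-8,-2,12)=-2, clip(10,-2,12)=10 -> [0, 8, 6, -2, 10] (max |s|=10)
Overall max amplitude: 12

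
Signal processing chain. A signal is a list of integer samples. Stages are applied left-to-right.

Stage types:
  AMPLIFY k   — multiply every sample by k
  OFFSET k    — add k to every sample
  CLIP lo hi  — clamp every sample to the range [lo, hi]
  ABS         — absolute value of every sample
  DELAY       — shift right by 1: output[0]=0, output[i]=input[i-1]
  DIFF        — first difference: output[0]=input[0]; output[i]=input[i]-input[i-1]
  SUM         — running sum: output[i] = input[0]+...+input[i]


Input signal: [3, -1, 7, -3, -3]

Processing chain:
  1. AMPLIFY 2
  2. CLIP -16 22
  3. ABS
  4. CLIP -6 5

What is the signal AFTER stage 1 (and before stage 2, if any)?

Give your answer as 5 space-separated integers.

Answer: 6 -2 14 -6 -6

Derivation:
Input: [3, -1, 7, -3, -3]
Stage 1 (AMPLIFY 2): 3*2=6, -1*2=-2, 7*2=14, -3*2=-6, -3*2=-6 -> [6, -2, 14, -6, -6]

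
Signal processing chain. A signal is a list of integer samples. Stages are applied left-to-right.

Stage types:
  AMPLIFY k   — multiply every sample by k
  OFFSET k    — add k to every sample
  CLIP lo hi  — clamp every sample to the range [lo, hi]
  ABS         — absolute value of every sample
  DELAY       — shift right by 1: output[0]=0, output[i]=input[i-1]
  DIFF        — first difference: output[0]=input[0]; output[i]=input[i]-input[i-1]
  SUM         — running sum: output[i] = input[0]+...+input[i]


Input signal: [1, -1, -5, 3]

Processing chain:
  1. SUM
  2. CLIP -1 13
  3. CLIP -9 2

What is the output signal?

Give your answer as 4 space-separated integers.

Input: [1, -1, -5, 3]
Stage 1 (SUM): sum[0..0]=1, sum[0..1]=0, sum[0..2]=-5, sum[0..3]=-2 -> [1, 0, -5, -2]
Stage 2 (CLIP -1 13): clip(1,-1,13)=1, clip(0,-1,13)=0, clip(-5,-1,13)=-1, clip(-2,-1,13)=-1 -> [1, 0, -1, -1]
Stage 3 (CLIP -9 2): clip(1,-9,2)=1, clip(0,-9,2)=0, clip(-1,-9,2)=-1, clip(-1,-9,2)=-1 -> [1, 0, -1, -1]

Answer: 1 0 -1 -1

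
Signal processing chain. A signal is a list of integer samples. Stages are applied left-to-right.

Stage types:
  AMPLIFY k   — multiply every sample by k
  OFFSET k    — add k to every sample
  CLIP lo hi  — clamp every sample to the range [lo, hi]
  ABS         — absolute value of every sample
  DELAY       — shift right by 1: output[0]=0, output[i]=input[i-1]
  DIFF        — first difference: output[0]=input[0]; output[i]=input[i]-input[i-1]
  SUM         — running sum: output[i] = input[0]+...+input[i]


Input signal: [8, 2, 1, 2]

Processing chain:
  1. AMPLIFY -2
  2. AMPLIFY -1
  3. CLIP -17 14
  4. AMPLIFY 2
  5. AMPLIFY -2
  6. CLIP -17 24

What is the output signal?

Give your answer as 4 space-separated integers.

Answer: -17 -16 -8 -16

Derivation:
Input: [8, 2, 1, 2]
Stage 1 (AMPLIFY -2): 8*-2=-16, 2*-2=-4, 1*-2=-2, 2*-2=-4 -> [-16, -4, -2, -4]
Stage 2 (AMPLIFY -1): -16*-1=16, -4*-1=4, -2*-1=2, -4*-1=4 -> [16, 4, 2, 4]
Stage 3 (CLIP -17 14): clip(16,-17,14)=14, clip(4,-17,14)=4, clip(2,-17,14)=2, clip(4,-17,14)=4 -> [14, 4, 2, 4]
Stage 4 (AMPLIFY 2): 14*2=28, 4*2=8, 2*2=4, 4*2=8 -> [28, 8, 4, 8]
Stage 5 (AMPLIFY -2): 28*-2=-56, 8*-2=-16, 4*-2=-8, 8*-2=-16 -> [-56, -16, -8, -16]
Stage 6 (CLIP -17 24): clip(-56,-17,24)=-17, clip(-16,-17,24)=-16, clip(-8,-17,24)=-8, clip(-16,-17,24)=-16 -> [-17, -16, -8, -16]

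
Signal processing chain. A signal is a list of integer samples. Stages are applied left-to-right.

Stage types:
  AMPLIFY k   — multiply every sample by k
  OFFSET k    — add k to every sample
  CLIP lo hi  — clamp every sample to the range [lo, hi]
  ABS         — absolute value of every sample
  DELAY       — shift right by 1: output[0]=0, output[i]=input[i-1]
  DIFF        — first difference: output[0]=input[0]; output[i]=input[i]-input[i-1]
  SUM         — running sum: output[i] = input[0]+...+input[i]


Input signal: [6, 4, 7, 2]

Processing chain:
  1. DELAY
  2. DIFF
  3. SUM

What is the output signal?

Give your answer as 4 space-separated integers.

Answer: 0 6 4 7

Derivation:
Input: [6, 4, 7, 2]
Stage 1 (DELAY): [0, 6, 4, 7] = [0, 6, 4, 7] -> [0, 6, 4, 7]
Stage 2 (DIFF): s[0]=0, 6-0=6, 4-6=-2, 7-4=3 -> [0, 6, -2, 3]
Stage 3 (SUM): sum[0..0]=0, sum[0..1]=6, sum[0..2]=4, sum[0..3]=7 -> [0, 6, 4, 7]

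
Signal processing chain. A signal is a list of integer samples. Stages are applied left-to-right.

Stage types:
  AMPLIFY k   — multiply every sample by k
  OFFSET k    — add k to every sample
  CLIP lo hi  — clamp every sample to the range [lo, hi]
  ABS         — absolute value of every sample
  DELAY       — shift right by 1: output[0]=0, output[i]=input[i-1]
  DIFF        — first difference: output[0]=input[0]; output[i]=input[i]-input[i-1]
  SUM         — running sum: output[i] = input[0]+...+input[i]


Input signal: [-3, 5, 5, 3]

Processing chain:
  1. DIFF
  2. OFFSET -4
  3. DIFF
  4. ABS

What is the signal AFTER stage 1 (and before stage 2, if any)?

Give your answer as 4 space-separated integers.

Input: [-3, 5, 5, 3]
Stage 1 (DIFF): s[0]=-3, 5--3=8, 5-5=0, 3-5=-2 -> [-3, 8, 0, -2]

Answer: -3 8 0 -2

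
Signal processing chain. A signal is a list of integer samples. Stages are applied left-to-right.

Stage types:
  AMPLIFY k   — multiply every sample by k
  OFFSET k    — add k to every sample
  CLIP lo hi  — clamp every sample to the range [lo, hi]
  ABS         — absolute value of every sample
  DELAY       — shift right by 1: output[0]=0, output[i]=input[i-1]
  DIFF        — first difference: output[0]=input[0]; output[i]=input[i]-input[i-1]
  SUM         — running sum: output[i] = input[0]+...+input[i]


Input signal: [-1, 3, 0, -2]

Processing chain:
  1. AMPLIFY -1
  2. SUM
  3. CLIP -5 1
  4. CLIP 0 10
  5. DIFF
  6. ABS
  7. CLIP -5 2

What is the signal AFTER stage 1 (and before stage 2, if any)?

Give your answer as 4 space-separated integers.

Input: [-1, 3, 0, -2]
Stage 1 (AMPLIFY -1): -1*-1=1, 3*-1=-3, 0*-1=0, -2*-1=2 -> [1, -3, 0, 2]

Answer: 1 -3 0 2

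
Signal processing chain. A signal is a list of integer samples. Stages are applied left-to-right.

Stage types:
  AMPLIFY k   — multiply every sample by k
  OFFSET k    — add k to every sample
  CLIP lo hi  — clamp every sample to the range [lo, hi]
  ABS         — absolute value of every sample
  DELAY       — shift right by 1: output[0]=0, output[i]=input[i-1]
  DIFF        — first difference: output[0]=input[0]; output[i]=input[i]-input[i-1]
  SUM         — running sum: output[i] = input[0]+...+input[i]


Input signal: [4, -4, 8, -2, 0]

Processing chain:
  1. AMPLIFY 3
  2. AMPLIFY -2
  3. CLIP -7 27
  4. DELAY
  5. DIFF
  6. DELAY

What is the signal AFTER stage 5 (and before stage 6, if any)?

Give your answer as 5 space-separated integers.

Answer: 0 -7 31 -31 19

Derivation:
Input: [4, -4, 8, -2, 0]
Stage 1 (AMPLIFY 3): 4*3=12, -4*3=-12, 8*3=24, -2*3=-6, 0*3=0 -> [12, -12, 24, -6, 0]
Stage 2 (AMPLIFY -2): 12*-2=-24, -12*-2=24, 24*-2=-48, -6*-2=12, 0*-2=0 -> [-24, 24, -48, 12, 0]
Stage 3 (CLIP -7 27): clip(-24,-7,27)=-7, clip(24,-7,27)=24, clip(-48,-7,27)=-7, clip(12,-7,27)=12, clip(0,-7,27)=0 -> [-7, 24, -7, 12, 0]
Stage 4 (DELAY): [0, -7, 24, -7, 12] = [0, -7, 24, -7, 12] -> [0, -7, 24, -7, 12]
Stage 5 (DIFF): s[0]=0, -7-0=-7, 24--7=31, -7-24=-31, 12--7=19 -> [0, -7, 31, -31, 19]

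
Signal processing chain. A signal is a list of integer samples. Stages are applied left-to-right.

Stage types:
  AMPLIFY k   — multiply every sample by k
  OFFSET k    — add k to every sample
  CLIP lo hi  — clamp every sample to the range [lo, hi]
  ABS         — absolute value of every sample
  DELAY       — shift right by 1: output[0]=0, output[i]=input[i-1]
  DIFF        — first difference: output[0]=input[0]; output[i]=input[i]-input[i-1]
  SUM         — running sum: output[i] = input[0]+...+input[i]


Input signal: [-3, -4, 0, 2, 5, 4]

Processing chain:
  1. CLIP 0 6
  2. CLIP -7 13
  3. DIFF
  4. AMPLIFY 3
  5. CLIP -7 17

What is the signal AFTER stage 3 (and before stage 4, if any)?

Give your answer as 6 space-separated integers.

Input: [-3, -4, 0, 2, 5, 4]
Stage 1 (CLIP 0 6): clip(-3,0,6)=0, clip(-4,0,6)=0, clip(0,0,6)=0, clip(2,0,6)=2, clip(5,0,6)=5, clip(4,0,6)=4 -> [0, 0, 0, 2, 5, 4]
Stage 2 (CLIP -7 13): clip(0,-7,13)=0, clip(0,-7,13)=0, clip(0,-7,13)=0, clip(2,-7,13)=2, clip(5,-7,13)=5, clip(4,-7,13)=4 -> [0, 0, 0, 2, 5, 4]
Stage 3 (DIFF): s[0]=0, 0-0=0, 0-0=0, 2-0=2, 5-2=3, 4-5=-1 -> [0, 0, 0, 2, 3, -1]

Answer: 0 0 0 2 3 -1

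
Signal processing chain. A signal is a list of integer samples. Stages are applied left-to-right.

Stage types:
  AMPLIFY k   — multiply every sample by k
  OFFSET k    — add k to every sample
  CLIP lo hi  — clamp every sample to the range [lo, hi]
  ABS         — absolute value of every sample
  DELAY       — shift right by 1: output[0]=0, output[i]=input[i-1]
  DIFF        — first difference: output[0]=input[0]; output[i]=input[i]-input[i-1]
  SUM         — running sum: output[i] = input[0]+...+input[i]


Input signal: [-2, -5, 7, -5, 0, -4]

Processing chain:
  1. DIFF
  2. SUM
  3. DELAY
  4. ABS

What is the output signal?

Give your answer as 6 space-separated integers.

Answer: 0 2 5 7 5 0

Derivation:
Input: [-2, -5, 7, -5, 0, -4]
Stage 1 (DIFF): s[0]=-2, -5--2=-3, 7--5=12, -5-7=-12, 0--5=5, -4-0=-4 -> [-2, -3, 12, -12, 5, -4]
Stage 2 (SUM): sum[0..0]=-2, sum[0..1]=-5, sum[0..2]=7, sum[0..3]=-5, sum[0..4]=0, sum[0..5]=-4 -> [-2, -5, 7, -5, 0, -4]
Stage 3 (DELAY): [0, -2, -5, 7, -5, 0] = [0, -2, -5, 7, -5, 0] -> [0, -2, -5, 7, -5, 0]
Stage 4 (ABS): |0|=0, |-2|=2, |-5|=5, |7|=7, |-5|=5, |0|=0 -> [0, 2, 5, 7, 5, 0]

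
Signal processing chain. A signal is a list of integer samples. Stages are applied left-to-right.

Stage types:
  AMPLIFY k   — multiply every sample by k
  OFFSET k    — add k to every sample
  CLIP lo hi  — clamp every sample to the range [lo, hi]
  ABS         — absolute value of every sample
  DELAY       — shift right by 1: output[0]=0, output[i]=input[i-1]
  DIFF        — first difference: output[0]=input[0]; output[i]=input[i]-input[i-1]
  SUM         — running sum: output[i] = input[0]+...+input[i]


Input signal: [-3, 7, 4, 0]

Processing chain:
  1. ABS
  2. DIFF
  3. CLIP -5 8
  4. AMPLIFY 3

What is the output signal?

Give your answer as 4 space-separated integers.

Input: [-3, 7, 4, 0]
Stage 1 (ABS): |-3|=3, |7|=7, |4|=4, |0|=0 -> [3, 7, 4, 0]
Stage 2 (DIFF): s[0]=3, 7-3=4, 4-7=-3, 0-4=-4 -> [3, 4, -3, -4]
Stage 3 (CLIP -5 8): clip(3,-5,8)=3, clip(4,-5,8)=4, clip(-3,-5,8)=-3, clip(-4,-5,8)=-4 -> [3, 4, -3, -4]
Stage 4 (AMPLIFY 3): 3*3=9, 4*3=12, -3*3=-9, -4*3=-12 -> [9, 12, -9, -12]

Answer: 9 12 -9 -12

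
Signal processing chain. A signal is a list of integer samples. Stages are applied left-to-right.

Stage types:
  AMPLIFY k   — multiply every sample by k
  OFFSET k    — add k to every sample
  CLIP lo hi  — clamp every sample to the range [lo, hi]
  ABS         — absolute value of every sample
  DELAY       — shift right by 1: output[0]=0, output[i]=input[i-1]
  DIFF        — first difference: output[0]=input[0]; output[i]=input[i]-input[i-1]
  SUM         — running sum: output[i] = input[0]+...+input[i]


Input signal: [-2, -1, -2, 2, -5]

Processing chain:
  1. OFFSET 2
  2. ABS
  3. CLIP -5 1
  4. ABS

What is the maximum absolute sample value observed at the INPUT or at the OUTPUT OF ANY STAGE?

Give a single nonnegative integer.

Input: [-2, -1, -2, 2, -5] (max |s|=5)
Stage 1 (OFFSET 2): -2+2=0, -1+2=1, -2+2=0, 2+2=4, -5+2=-3 -> [0, 1, 0, 4, -3] (max |s|=4)
Stage 2 (ABS): |0|=0, |1|=1, |0|=0, |4|=4, |-3|=3 -> [0, 1, 0, 4, 3] (max |s|=4)
Stage 3 (CLIP -5 1): clip(0,-5,1)=0, clip(1,-5,1)=1, clip(0,-5,1)=0, clip(4,-5,1)=1, clip(3,-5,1)=1 -> [0, 1, 0, 1, 1] (max |s|=1)
Stage 4 (ABS): |0|=0, |1|=1, |0|=0, |1|=1, |1|=1 -> [0, 1, 0, 1, 1] (max |s|=1)
Overall max amplitude: 5

Answer: 5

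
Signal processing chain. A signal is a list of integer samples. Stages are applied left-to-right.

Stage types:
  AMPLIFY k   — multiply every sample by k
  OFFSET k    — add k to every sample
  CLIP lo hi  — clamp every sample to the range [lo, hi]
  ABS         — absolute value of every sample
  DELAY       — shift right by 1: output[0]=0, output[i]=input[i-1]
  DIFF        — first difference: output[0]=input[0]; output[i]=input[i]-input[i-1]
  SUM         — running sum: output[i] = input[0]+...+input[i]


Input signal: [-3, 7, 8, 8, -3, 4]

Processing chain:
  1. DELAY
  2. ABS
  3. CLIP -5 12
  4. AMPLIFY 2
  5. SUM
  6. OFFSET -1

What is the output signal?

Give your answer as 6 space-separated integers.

Answer: -1 5 19 35 51 57

Derivation:
Input: [-3, 7, 8, 8, -3, 4]
Stage 1 (DELAY): [0, -3, 7, 8, 8, -3] = [0, -3, 7, 8, 8, -3] -> [0, -3, 7, 8, 8, -3]
Stage 2 (ABS): |0|=0, |-3|=3, |7|=7, |8|=8, |8|=8, |-3|=3 -> [0, 3, 7, 8, 8, 3]
Stage 3 (CLIP -5 12): clip(0,-5,12)=0, clip(3,-5,12)=3, clip(7,-5,12)=7, clip(8,-5,12)=8, clip(8,-5,12)=8, clip(3,-5,12)=3 -> [0, 3, 7, 8, 8, 3]
Stage 4 (AMPLIFY 2): 0*2=0, 3*2=6, 7*2=14, 8*2=16, 8*2=16, 3*2=6 -> [0, 6, 14, 16, 16, 6]
Stage 5 (SUM): sum[0..0]=0, sum[0..1]=6, sum[0..2]=20, sum[0..3]=36, sum[0..4]=52, sum[0..5]=58 -> [0, 6, 20, 36, 52, 58]
Stage 6 (OFFSET -1): 0+-1=-1, 6+-1=5, 20+-1=19, 36+-1=35, 52+-1=51, 58+-1=57 -> [-1, 5, 19, 35, 51, 57]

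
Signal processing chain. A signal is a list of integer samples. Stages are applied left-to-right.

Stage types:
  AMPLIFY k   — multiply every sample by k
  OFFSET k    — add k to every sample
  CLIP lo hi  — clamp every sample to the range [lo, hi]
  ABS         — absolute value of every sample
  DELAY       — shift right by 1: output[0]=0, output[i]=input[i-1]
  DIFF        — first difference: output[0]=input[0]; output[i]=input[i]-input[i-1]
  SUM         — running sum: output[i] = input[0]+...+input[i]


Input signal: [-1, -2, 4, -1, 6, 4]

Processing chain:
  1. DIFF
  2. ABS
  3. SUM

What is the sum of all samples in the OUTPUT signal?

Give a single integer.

Input: [-1, -2, 4, -1, 6, 4]
Stage 1 (DIFF): s[0]=-1, -2--1=-1, 4--2=6, -1-4=-5, 6--1=7, 4-6=-2 -> [-1, -1, 6, -5, 7, -2]
Stage 2 (ABS): |-1|=1, |-1|=1, |6|=6, |-5|=5, |7|=7, |-2|=2 -> [1, 1, 6, 5, 7, 2]
Stage 3 (SUM): sum[0..0]=1, sum[0..1]=2, sum[0..2]=8, sum[0..3]=13, sum[0..4]=20, sum[0..5]=22 -> [1, 2, 8, 13, 20, 22]
Output sum: 66

Answer: 66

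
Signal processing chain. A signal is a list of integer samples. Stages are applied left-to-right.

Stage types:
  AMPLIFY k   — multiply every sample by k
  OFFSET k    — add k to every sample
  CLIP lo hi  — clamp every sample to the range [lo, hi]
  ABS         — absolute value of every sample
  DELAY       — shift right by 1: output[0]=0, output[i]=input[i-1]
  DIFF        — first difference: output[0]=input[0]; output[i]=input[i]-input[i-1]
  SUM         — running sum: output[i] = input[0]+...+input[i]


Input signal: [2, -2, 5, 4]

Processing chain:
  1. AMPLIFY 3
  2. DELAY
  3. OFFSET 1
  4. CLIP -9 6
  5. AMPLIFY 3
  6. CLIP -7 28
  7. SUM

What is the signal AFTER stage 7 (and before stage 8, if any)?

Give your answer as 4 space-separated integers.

Input: [2, -2, 5, 4]
Stage 1 (AMPLIFY 3): 2*3=6, -2*3=-6, 5*3=15, 4*3=12 -> [6, -6, 15, 12]
Stage 2 (DELAY): [0, 6, -6, 15] = [0, 6, -6, 15] -> [0, 6, -6, 15]
Stage 3 (OFFSET 1): 0+1=1, 6+1=7, -6+1=-5, 15+1=16 -> [1, 7, -5, 16]
Stage 4 (CLIP -9 6): clip(1,-9,6)=1, clip(7,-9,6)=6, clip(-5,-9,6)=-5, clip(16,-9,6)=6 -> [1, 6, -5, 6]
Stage 5 (AMPLIFY 3): 1*3=3, 6*3=18, -5*3=-15, 6*3=18 -> [3, 18, -15, 18]
Stage 6 (CLIP -7 28): clip(3,-7,28)=3, clip(18,-7,28)=18, clip(-15,-7,28)=-7, clip(18,-7,28)=18 -> [3, 18, -7, 18]
Stage 7 (SUM): sum[0..0]=3, sum[0..1]=21, sum[0..2]=14, sum[0..3]=32 -> [3, 21, 14, 32]

Answer: 3 21 14 32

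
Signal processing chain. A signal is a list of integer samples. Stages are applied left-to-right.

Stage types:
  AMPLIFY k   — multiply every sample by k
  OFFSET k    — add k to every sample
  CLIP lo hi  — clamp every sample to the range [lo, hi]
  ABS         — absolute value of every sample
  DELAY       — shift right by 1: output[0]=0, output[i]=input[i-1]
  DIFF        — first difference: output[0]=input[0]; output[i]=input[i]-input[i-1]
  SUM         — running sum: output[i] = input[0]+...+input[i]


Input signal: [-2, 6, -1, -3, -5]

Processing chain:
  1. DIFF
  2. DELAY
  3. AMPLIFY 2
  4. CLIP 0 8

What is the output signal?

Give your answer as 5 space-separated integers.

Answer: 0 0 8 0 0

Derivation:
Input: [-2, 6, -1, -3, -5]
Stage 1 (DIFF): s[0]=-2, 6--2=8, -1-6=-7, -3--1=-2, -5--3=-2 -> [-2, 8, -7, -2, -2]
Stage 2 (DELAY): [0, -2, 8, -7, -2] = [0, -2, 8, -7, -2] -> [0, -2, 8, -7, -2]
Stage 3 (AMPLIFY 2): 0*2=0, -2*2=-4, 8*2=16, -7*2=-14, -2*2=-4 -> [0, -4, 16, -14, -4]
Stage 4 (CLIP 0 8): clip(0,0,8)=0, clip(-4,0,8)=0, clip(16,0,8)=8, clip(-14,0,8)=0, clip(-4,0,8)=0 -> [0, 0, 8, 0, 0]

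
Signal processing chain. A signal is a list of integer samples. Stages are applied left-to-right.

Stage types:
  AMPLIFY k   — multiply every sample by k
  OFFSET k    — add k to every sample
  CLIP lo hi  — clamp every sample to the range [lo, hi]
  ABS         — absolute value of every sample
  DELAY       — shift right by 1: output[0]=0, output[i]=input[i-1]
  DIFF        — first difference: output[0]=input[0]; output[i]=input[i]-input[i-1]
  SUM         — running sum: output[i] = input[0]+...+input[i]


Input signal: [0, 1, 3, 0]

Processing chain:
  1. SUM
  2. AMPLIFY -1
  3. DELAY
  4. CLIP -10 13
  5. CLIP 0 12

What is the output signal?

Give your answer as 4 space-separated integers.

Answer: 0 0 0 0

Derivation:
Input: [0, 1, 3, 0]
Stage 1 (SUM): sum[0..0]=0, sum[0..1]=1, sum[0..2]=4, sum[0..3]=4 -> [0, 1, 4, 4]
Stage 2 (AMPLIFY -1): 0*-1=0, 1*-1=-1, 4*-1=-4, 4*-1=-4 -> [0, -1, -4, -4]
Stage 3 (DELAY): [0, 0, -1, -4] = [0, 0, -1, -4] -> [0, 0, -1, -4]
Stage 4 (CLIP -10 13): clip(0,-10,13)=0, clip(0,-10,13)=0, clip(-1,-10,13)=-1, clip(-4,-10,13)=-4 -> [0, 0, -1, -4]
Stage 5 (CLIP 0 12): clip(0,0,12)=0, clip(0,0,12)=0, clip(-1,0,12)=0, clip(-4,0,12)=0 -> [0, 0, 0, 0]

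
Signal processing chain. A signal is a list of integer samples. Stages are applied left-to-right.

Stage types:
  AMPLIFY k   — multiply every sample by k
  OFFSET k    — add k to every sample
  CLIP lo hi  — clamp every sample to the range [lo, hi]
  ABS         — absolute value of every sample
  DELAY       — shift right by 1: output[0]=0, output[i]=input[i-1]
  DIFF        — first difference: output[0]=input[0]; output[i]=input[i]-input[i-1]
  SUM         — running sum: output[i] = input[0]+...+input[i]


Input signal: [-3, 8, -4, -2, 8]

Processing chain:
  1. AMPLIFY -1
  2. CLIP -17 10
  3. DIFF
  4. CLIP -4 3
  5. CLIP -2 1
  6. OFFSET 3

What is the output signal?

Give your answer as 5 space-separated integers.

Answer: 4 1 4 1 1

Derivation:
Input: [-3, 8, -4, -2, 8]
Stage 1 (AMPLIFY -1): -3*-1=3, 8*-1=-8, -4*-1=4, -2*-1=2, 8*-1=-8 -> [3, -8, 4, 2, -8]
Stage 2 (CLIP -17 10): clip(3,-17,10)=3, clip(-8,-17,10)=-8, clip(4,-17,10)=4, clip(2,-17,10)=2, clip(-8,-17,10)=-8 -> [3, -8, 4, 2, -8]
Stage 3 (DIFF): s[0]=3, -8-3=-11, 4--8=12, 2-4=-2, -8-2=-10 -> [3, -11, 12, -2, -10]
Stage 4 (CLIP -4 3): clip(3,-4,3)=3, clip(-11,-4,3)=-4, clip(12,-4,3)=3, clip(-2,-4,3)=-2, clip(-10,-4,3)=-4 -> [3, -4, 3, -2, -4]
Stage 5 (CLIP -2 1): clip(3,-2,1)=1, clip(-4,-2,1)=-2, clip(3,-2,1)=1, clip(-2,-2,1)=-2, clip(-4,-2,1)=-2 -> [1, -2, 1, -2, -2]
Stage 6 (OFFSET 3): 1+3=4, -2+3=1, 1+3=4, -2+3=1, -2+3=1 -> [4, 1, 4, 1, 1]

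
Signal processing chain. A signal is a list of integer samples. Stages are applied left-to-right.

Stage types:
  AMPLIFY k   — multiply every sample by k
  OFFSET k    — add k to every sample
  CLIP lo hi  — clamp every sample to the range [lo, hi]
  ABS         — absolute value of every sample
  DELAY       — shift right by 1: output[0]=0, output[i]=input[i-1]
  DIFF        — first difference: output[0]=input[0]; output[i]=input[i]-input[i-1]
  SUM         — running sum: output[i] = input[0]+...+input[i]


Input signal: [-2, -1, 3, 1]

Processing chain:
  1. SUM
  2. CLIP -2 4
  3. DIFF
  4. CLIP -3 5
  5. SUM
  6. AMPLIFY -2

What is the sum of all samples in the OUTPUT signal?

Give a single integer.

Answer: 6

Derivation:
Input: [-2, -1, 3, 1]
Stage 1 (SUM): sum[0..0]=-2, sum[0..1]=-3, sum[0..2]=0, sum[0..3]=1 -> [-2, -3, 0, 1]
Stage 2 (CLIP -2 4): clip(-2,-2,4)=-2, clip(-3,-2,4)=-2, clip(0,-2,4)=0, clip(1,-2,4)=1 -> [-2, -2, 0, 1]
Stage 3 (DIFF): s[0]=-2, -2--2=0, 0--2=2, 1-0=1 -> [-2, 0, 2, 1]
Stage 4 (CLIP -3 5): clip(-2,-3,5)=-2, clip(0,-3,5)=0, clip(2,-3,5)=2, clip(1,-3,5)=1 -> [-2, 0, 2, 1]
Stage 5 (SUM): sum[0..0]=-2, sum[0..1]=-2, sum[0..2]=0, sum[0..3]=1 -> [-2, -2, 0, 1]
Stage 6 (AMPLIFY -2): -2*-2=4, -2*-2=4, 0*-2=0, 1*-2=-2 -> [4, 4, 0, -2]
Output sum: 6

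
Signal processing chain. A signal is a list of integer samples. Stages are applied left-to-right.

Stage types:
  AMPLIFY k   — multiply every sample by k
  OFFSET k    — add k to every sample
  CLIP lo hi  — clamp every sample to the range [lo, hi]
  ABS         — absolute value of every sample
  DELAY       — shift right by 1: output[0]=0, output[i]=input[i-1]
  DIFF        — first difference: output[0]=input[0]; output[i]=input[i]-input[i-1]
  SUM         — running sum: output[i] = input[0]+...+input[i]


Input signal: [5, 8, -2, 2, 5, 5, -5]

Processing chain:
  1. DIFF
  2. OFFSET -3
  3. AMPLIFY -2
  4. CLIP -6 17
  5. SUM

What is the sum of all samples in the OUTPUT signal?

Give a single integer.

Input: [5, 8, -2, 2, 5, 5, -5]
Stage 1 (DIFF): s[0]=5, 8-5=3, -2-8=-10, 2--2=4, 5-2=3, 5-5=0, -5-5=-10 -> [5, 3, -10, 4, 3, 0, -10]
Stage 2 (OFFSET -3): 5+-3=2, 3+-3=0, -10+-3=-13, 4+-3=1, 3+-3=0, 0+-3=-3, -10+-3=-13 -> [2, 0, -13, 1, 0, -3, -13]
Stage 3 (AMPLIFY -2): 2*-2=-4, 0*-2=0, -13*-2=26, 1*-2=-2, 0*-2=0, -3*-2=6, -13*-2=26 -> [-4, 0, 26, -2, 0, 6, 26]
Stage 4 (CLIP -6 17): clip(-4,-6,17)=-4, clip(0,-6,17)=0, clip(26,-6,17)=17, clip(-2,-6,17)=-2, clip(0,-6,17)=0, clip(6,-6,17)=6, clip(26,-6,17)=17 -> [-4, 0, 17, -2, 0, 6, 17]
Stage 5 (SUM): sum[0..0]=-4, sum[0..1]=-4, sum[0..2]=13, sum[0..3]=11, sum[0..4]=11, sum[0..5]=17, sum[0..6]=34 -> [-4, -4, 13, 11, 11, 17, 34]
Output sum: 78

Answer: 78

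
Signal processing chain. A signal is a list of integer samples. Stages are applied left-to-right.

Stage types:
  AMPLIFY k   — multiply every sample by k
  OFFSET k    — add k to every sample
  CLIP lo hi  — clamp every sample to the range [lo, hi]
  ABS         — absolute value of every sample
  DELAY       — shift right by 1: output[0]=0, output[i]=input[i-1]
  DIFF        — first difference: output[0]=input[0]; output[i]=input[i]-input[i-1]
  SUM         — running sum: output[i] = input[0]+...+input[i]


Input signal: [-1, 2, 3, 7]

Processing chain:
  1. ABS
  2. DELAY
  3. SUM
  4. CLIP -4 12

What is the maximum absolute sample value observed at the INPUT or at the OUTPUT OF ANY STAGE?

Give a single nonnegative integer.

Answer: 7

Derivation:
Input: [-1, 2, 3, 7] (max |s|=7)
Stage 1 (ABS): |-1|=1, |2|=2, |3|=3, |7|=7 -> [1, 2, 3, 7] (max |s|=7)
Stage 2 (DELAY): [0, 1, 2, 3] = [0, 1, 2, 3] -> [0, 1, 2, 3] (max |s|=3)
Stage 3 (SUM): sum[0..0]=0, sum[0..1]=1, sum[0..2]=3, sum[0..3]=6 -> [0, 1, 3, 6] (max |s|=6)
Stage 4 (CLIP -4 12): clip(0,-4,12)=0, clip(1,-4,12)=1, clip(3,-4,12)=3, clip(6,-4,12)=6 -> [0, 1, 3, 6] (max |s|=6)
Overall max amplitude: 7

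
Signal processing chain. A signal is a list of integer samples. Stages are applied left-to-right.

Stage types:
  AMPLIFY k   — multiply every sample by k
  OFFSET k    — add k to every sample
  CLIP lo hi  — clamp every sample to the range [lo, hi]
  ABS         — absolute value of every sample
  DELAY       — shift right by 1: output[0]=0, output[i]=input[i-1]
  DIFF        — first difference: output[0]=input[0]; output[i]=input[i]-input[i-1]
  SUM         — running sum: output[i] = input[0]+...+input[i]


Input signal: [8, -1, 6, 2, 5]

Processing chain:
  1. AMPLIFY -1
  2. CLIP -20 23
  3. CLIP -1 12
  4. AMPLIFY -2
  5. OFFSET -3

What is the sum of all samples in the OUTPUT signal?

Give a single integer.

Answer: -9

Derivation:
Input: [8, -1, 6, 2, 5]
Stage 1 (AMPLIFY -1): 8*-1=-8, -1*-1=1, 6*-1=-6, 2*-1=-2, 5*-1=-5 -> [-8, 1, -6, -2, -5]
Stage 2 (CLIP -20 23): clip(-8,-20,23)=-8, clip(1,-20,23)=1, clip(-6,-20,23)=-6, clip(-2,-20,23)=-2, clip(-5,-20,23)=-5 -> [-8, 1, -6, -2, -5]
Stage 3 (CLIP -1 12): clip(-8,-1,12)=-1, clip(1,-1,12)=1, clip(-6,-1,12)=-1, clip(-2,-1,12)=-1, clip(-5,-1,12)=-1 -> [-1, 1, -1, -1, -1]
Stage 4 (AMPLIFY -2): -1*-2=2, 1*-2=-2, -1*-2=2, -1*-2=2, -1*-2=2 -> [2, -2, 2, 2, 2]
Stage 5 (OFFSET -3): 2+-3=-1, -2+-3=-5, 2+-3=-1, 2+-3=-1, 2+-3=-1 -> [-1, -5, -1, -1, -1]
Output sum: -9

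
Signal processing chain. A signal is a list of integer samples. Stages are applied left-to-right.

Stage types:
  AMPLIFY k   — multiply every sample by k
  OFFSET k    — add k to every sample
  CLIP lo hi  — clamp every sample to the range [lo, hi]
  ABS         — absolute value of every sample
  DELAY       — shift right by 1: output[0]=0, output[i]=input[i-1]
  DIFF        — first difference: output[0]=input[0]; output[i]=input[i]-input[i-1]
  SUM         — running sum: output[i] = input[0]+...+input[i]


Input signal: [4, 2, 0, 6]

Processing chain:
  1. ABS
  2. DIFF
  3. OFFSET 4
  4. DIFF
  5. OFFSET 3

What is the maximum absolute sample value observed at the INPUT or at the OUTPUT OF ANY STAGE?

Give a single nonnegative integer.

Input: [4, 2, 0, 6] (max |s|=6)
Stage 1 (ABS): |4|=4, |2|=2, |0|=0, |6|=6 -> [4, 2, 0, 6] (max |s|=6)
Stage 2 (DIFF): s[0]=4, 2-4=-2, 0-2=-2, 6-0=6 -> [4, -2, -2, 6] (max |s|=6)
Stage 3 (OFFSET 4): 4+4=8, -2+4=2, -2+4=2, 6+4=10 -> [8, 2, 2, 10] (max |s|=10)
Stage 4 (DIFF): s[0]=8, 2-8=-6, 2-2=0, 10-2=8 -> [8, -6, 0, 8] (max |s|=8)
Stage 5 (OFFSET 3): 8+3=11, -6+3=-3, 0+3=3, 8+3=11 -> [11, -3, 3, 11] (max |s|=11)
Overall max amplitude: 11

Answer: 11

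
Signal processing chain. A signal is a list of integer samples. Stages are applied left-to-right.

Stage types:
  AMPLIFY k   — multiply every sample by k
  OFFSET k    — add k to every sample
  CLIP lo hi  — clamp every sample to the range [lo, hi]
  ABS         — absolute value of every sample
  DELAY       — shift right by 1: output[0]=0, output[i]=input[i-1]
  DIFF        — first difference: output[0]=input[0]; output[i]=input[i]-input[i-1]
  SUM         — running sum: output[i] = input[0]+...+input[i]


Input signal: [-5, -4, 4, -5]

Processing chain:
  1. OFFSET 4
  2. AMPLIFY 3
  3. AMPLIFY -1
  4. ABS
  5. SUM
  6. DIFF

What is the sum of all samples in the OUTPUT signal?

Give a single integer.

Input: [-5, -4, 4, -5]
Stage 1 (OFFSET 4): -5+4=-1, -4+4=0, 4+4=8, -5+4=-1 -> [-1, 0, 8, -1]
Stage 2 (AMPLIFY 3): -1*3=-3, 0*3=0, 8*3=24, -1*3=-3 -> [-3, 0, 24, -3]
Stage 3 (AMPLIFY -1): -3*-1=3, 0*-1=0, 24*-1=-24, -3*-1=3 -> [3, 0, -24, 3]
Stage 4 (ABS): |3|=3, |0|=0, |-24|=24, |3|=3 -> [3, 0, 24, 3]
Stage 5 (SUM): sum[0..0]=3, sum[0..1]=3, sum[0..2]=27, sum[0..3]=30 -> [3, 3, 27, 30]
Stage 6 (DIFF): s[0]=3, 3-3=0, 27-3=24, 30-27=3 -> [3, 0, 24, 3]
Output sum: 30

Answer: 30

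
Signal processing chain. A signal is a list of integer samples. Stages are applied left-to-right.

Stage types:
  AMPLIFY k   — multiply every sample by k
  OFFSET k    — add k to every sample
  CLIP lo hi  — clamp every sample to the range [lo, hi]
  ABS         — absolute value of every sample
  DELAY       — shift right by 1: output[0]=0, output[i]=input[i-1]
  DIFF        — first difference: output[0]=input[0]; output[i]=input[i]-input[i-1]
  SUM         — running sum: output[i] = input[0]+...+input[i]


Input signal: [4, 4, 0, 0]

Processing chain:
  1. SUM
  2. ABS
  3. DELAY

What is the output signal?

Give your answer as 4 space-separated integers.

Input: [4, 4, 0, 0]
Stage 1 (SUM): sum[0..0]=4, sum[0..1]=8, sum[0..2]=8, sum[0..3]=8 -> [4, 8, 8, 8]
Stage 2 (ABS): |4|=4, |8|=8, |8|=8, |8|=8 -> [4, 8, 8, 8]
Stage 3 (DELAY): [0, 4, 8, 8] = [0, 4, 8, 8] -> [0, 4, 8, 8]

Answer: 0 4 8 8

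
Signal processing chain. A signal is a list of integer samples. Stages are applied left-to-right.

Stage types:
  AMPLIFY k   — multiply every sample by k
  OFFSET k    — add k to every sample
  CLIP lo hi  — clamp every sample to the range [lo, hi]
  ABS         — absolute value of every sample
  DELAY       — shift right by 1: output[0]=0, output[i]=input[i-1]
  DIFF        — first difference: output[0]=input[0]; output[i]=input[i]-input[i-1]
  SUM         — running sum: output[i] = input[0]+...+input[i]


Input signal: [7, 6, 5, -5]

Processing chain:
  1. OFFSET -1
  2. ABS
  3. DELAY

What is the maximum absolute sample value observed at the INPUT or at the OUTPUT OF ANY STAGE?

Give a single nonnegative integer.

Input: [7, 6, 5, -5] (max |s|=7)
Stage 1 (OFFSET -1): 7+-1=6, 6+-1=5, 5+-1=4, -5+-1=-6 -> [6, 5, 4, -6] (max |s|=6)
Stage 2 (ABS): |6|=6, |5|=5, |4|=4, |-6|=6 -> [6, 5, 4, 6] (max |s|=6)
Stage 3 (DELAY): [0, 6, 5, 4] = [0, 6, 5, 4] -> [0, 6, 5, 4] (max |s|=6)
Overall max amplitude: 7

Answer: 7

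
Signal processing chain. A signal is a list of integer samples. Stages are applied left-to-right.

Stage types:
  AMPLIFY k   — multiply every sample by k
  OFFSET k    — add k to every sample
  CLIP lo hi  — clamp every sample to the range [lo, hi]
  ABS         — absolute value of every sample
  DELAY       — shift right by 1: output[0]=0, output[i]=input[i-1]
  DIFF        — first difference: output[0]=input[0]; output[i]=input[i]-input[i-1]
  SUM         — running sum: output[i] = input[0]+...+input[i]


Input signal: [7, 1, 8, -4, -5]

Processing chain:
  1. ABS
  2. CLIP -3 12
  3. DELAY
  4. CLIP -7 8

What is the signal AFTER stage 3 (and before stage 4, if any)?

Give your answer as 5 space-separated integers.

Answer: 0 7 1 8 4

Derivation:
Input: [7, 1, 8, -4, -5]
Stage 1 (ABS): |7|=7, |1|=1, |8|=8, |-4|=4, |-5|=5 -> [7, 1, 8, 4, 5]
Stage 2 (CLIP -3 12): clip(7,-3,12)=7, clip(1,-3,12)=1, clip(8,-3,12)=8, clip(4,-3,12)=4, clip(5,-3,12)=5 -> [7, 1, 8, 4, 5]
Stage 3 (DELAY): [0, 7, 1, 8, 4] = [0, 7, 1, 8, 4] -> [0, 7, 1, 8, 4]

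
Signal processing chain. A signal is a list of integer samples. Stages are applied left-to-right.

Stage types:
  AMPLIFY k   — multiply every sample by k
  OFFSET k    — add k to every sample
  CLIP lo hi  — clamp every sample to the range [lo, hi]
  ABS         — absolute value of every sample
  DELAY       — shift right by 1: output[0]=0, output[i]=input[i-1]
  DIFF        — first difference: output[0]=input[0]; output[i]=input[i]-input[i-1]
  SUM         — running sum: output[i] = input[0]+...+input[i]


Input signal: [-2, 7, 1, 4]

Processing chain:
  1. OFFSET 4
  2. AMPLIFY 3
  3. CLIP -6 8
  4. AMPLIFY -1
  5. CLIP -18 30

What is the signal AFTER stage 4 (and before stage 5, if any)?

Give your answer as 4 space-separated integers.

Answer: -6 -8 -8 -8

Derivation:
Input: [-2, 7, 1, 4]
Stage 1 (OFFSET 4): -2+4=2, 7+4=11, 1+4=5, 4+4=8 -> [2, 11, 5, 8]
Stage 2 (AMPLIFY 3): 2*3=6, 11*3=33, 5*3=15, 8*3=24 -> [6, 33, 15, 24]
Stage 3 (CLIP -6 8): clip(6,-6,8)=6, clip(33,-6,8)=8, clip(15,-6,8)=8, clip(24,-6,8)=8 -> [6, 8, 8, 8]
Stage 4 (AMPLIFY -1): 6*-1=-6, 8*-1=-8, 8*-1=-8, 8*-1=-8 -> [-6, -8, -8, -8]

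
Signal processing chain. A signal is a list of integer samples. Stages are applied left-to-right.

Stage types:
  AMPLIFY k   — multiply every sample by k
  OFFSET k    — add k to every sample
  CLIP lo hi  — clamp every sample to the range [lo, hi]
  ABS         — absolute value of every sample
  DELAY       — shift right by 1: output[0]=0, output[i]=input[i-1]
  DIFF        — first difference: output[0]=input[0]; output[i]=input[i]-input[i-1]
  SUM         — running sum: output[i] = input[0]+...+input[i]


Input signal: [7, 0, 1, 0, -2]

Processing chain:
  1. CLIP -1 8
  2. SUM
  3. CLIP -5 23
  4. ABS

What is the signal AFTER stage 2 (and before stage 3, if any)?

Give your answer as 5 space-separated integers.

Answer: 7 7 8 8 7

Derivation:
Input: [7, 0, 1, 0, -2]
Stage 1 (CLIP -1 8): clip(7,-1,8)=7, clip(0,-1,8)=0, clip(1,-1,8)=1, clip(0,-1,8)=0, clip(-2,-1,8)=-1 -> [7, 0, 1, 0, -1]
Stage 2 (SUM): sum[0..0]=7, sum[0..1]=7, sum[0..2]=8, sum[0..3]=8, sum[0..4]=7 -> [7, 7, 8, 8, 7]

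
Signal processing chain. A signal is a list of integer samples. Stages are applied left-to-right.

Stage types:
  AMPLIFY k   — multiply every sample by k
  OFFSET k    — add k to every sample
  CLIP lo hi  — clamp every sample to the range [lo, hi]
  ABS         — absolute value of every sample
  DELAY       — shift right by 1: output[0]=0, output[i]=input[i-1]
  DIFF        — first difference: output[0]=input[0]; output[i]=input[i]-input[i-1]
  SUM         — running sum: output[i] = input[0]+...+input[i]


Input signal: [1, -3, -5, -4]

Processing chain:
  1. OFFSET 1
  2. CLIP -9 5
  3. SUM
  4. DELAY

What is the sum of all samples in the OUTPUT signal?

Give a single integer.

Input: [1, -3, -5, -4]
Stage 1 (OFFSET 1): 1+1=2, -3+1=-2, -5+1=-4, -4+1=-3 -> [2, -2, -4, -3]
Stage 2 (CLIP -9 5): clip(2,-9,5)=2, clip(-2,-9,5)=-2, clip(-4,-9,5)=-4, clip(-3,-9,5)=-3 -> [2, -2, -4, -3]
Stage 3 (SUM): sum[0..0]=2, sum[0..1]=0, sum[0..2]=-4, sum[0..3]=-7 -> [2, 0, -4, -7]
Stage 4 (DELAY): [0, 2, 0, -4] = [0, 2, 0, -4] -> [0, 2, 0, -4]
Output sum: -2

Answer: -2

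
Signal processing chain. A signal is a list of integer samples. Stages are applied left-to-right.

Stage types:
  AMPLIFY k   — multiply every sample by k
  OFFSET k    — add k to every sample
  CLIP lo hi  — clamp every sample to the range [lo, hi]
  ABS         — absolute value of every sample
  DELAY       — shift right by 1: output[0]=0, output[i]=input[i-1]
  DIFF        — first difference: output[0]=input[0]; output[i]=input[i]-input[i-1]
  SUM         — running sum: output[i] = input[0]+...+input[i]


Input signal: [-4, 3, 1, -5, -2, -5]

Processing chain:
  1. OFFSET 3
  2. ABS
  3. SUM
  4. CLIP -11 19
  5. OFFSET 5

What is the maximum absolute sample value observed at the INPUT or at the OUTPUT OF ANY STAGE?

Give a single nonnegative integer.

Answer: 21

Derivation:
Input: [-4, 3, 1, -5, -2, -5] (max |s|=5)
Stage 1 (OFFSET 3): -4+3=-1, 3+3=6, 1+3=4, -5+3=-2, -2+3=1, -5+3=-2 -> [-1, 6, 4, -2, 1, -2] (max |s|=6)
Stage 2 (ABS): |-1|=1, |6|=6, |4|=4, |-2|=2, |1|=1, |-2|=2 -> [1, 6, 4, 2, 1, 2] (max |s|=6)
Stage 3 (SUM): sum[0..0]=1, sum[0..1]=7, sum[0..2]=11, sum[0..3]=13, sum[0..4]=14, sum[0..5]=16 -> [1, 7, 11, 13, 14, 16] (max |s|=16)
Stage 4 (CLIP -11 19): clip(1,-11,19)=1, clip(7,-11,19)=7, clip(11,-11,19)=11, clip(13,-11,19)=13, clip(14,-11,19)=14, clip(16,-11,19)=16 -> [1, 7, 11, 13, 14, 16] (max |s|=16)
Stage 5 (OFFSET 5): 1+5=6, 7+5=12, 11+5=16, 13+5=18, 14+5=19, 16+5=21 -> [6, 12, 16, 18, 19, 21] (max |s|=21)
Overall max amplitude: 21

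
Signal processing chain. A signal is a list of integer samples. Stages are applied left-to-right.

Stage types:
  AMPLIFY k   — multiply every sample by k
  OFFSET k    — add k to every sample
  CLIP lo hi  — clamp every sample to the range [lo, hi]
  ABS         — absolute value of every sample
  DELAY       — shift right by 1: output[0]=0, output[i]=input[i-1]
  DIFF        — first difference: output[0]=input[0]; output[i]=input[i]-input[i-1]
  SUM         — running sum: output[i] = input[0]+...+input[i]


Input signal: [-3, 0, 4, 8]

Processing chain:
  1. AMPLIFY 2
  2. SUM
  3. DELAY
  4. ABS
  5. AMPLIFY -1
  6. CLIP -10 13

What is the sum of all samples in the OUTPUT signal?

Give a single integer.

Input: [-3, 0, 4, 8]
Stage 1 (AMPLIFY 2): -3*2=-6, 0*2=0, 4*2=8, 8*2=16 -> [-6, 0, 8, 16]
Stage 2 (SUM): sum[0..0]=-6, sum[0..1]=-6, sum[0..2]=2, sum[0..3]=18 -> [-6, -6, 2, 18]
Stage 3 (DELAY): [0, -6, -6, 2] = [0, -6, -6, 2] -> [0, -6, -6, 2]
Stage 4 (ABS): |0|=0, |-6|=6, |-6|=6, |2|=2 -> [0, 6, 6, 2]
Stage 5 (AMPLIFY -1): 0*-1=0, 6*-1=-6, 6*-1=-6, 2*-1=-2 -> [0, -6, -6, -2]
Stage 6 (CLIP -10 13): clip(0,-10,13)=0, clip(-6,-10,13)=-6, clip(-6,-10,13)=-6, clip(-2,-10,13)=-2 -> [0, -6, -6, -2]
Output sum: -14

Answer: -14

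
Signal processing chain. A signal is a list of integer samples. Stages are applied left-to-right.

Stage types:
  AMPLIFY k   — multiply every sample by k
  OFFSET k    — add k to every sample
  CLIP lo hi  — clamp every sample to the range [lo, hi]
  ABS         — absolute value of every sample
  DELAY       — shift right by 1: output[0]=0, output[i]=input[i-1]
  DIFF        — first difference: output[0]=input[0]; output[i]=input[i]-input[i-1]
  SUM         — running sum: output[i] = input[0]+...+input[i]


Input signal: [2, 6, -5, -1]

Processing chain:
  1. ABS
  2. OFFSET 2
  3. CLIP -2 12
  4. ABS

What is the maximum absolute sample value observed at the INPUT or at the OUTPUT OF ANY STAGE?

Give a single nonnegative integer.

Input: [2, 6, -5, -1] (max |s|=6)
Stage 1 (ABS): |2|=2, |6|=6, |-5|=5, |-1|=1 -> [2, 6, 5, 1] (max |s|=6)
Stage 2 (OFFSET 2): 2+2=4, 6+2=8, 5+2=7, 1+2=3 -> [4, 8, 7, 3] (max |s|=8)
Stage 3 (CLIP -2 12): clip(4,-2,12)=4, clip(8,-2,12)=8, clip(7,-2,12)=7, clip(3,-2,12)=3 -> [4, 8, 7, 3] (max |s|=8)
Stage 4 (ABS): |4|=4, |8|=8, |7|=7, |3|=3 -> [4, 8, 7, 3] (max |s|=8)
Overall max amplitude: 8

Answer: 8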